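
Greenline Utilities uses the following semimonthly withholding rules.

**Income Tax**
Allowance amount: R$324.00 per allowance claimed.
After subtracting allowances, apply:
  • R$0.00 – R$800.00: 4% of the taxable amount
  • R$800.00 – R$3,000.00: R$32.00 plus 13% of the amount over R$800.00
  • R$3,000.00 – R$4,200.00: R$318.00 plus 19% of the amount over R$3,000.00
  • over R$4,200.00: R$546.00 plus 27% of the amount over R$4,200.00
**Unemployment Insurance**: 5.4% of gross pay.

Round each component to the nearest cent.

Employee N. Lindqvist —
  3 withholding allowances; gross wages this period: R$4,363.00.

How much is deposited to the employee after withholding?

R$3,735.11

Income Tax: taxable = R$4,363.00 − 3×R$324.00 = R$3,391.00
  R$318.00 + 19% × (R$3,391.00 − R$3,000.00) = R$318.00 + 19% × R$391.00 = R$392.29
Unemployment Insurance: 5.4% × R$4,363.00 = R$235.60
Total withheld: R$392.29 + R$235.60 = R$627.89
Net pay: R$4,363.00 − R$627.89 = R$3,735.11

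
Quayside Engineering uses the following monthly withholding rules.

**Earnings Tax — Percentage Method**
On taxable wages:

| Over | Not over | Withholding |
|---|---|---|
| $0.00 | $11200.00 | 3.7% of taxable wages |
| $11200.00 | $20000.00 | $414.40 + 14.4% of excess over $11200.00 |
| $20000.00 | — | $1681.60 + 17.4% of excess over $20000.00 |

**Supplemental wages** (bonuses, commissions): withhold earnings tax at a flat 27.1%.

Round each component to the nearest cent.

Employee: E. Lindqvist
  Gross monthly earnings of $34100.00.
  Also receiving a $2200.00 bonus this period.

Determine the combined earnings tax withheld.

$4731.20

Earnings Tax: taxable = $34100.00
  $1681.60 + 17.4% × ($34100.00 − $20000.00) = $1681.60 + 17.4% × $14100.00 = $4135.00
Supplemental (27.1% flat on bonus): 27.1% × $2200.00 = $596.20
Total earnings tax: $4135.00 + $596.20 = $4731.20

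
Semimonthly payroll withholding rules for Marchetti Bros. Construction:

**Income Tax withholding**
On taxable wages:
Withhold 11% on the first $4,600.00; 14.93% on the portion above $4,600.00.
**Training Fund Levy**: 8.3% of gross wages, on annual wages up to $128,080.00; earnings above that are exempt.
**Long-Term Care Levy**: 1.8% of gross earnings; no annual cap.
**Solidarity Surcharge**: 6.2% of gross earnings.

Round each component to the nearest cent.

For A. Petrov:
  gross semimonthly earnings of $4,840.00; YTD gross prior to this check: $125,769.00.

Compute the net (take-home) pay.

$3,719.16

Income Tax: taxable = $4,840.00
  $506.00 + 14.93% × ($4,840.00 − $4,600.00) = $506.00 + 14.93% × $240.00 = $541.83
Training Fund Levy: cap $128,080.00 − YTD $125,769.00 = $2,311.00 subject; 8.3% × $2,311.00 = $191.81
Long-Term Care Levy: 1.8% × $4,840.00 = $87.12
Solidarity Surcharge: 6.2% × $4,840.00 = $300.08
Total withheld: $541.83 + $191.81 + $87.12 + $300.08 = $1,120.84
Net pay: $4,840.00 − $1,120.84 = $3,719.16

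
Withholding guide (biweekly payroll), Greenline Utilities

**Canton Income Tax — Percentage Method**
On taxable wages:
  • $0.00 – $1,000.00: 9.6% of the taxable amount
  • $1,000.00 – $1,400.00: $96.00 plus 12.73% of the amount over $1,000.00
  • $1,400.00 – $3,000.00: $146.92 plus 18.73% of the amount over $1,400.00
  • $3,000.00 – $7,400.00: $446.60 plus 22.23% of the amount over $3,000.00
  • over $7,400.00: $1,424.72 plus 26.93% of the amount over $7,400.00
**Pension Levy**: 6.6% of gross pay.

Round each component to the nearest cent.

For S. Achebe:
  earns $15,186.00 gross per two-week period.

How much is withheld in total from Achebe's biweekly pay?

$4,523.77

Canton Income Tax: taxable = $15,186.00
  $1,424.72 + 26.93% × ($15,186.00 − $7,400.00) = $1,424.72 + 26.93% × $7,786.00 = $3,521.49
Pension Levy: 6.6% × $15,186.00 = $1,002.28
Total: $3,521.49 + $1,002.28 = $4,523.77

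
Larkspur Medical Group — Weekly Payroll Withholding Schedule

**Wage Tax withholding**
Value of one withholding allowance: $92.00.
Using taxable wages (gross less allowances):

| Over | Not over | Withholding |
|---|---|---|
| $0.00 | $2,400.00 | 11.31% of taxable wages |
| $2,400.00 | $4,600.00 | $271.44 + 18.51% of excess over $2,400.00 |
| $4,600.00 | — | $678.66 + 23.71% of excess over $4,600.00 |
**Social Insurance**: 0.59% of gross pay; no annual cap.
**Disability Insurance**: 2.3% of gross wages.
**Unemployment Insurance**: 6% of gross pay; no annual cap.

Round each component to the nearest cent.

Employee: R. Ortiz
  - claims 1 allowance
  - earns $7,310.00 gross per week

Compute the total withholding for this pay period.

$1,949.25

Wage Tax: taxable = $7,310.00 − 1×$92.00 = $7,218.00
  $678.66 + 23.71% × ($7,218.00 − $4,600.00) = $678.66 + 23.71% × $2,618.00 = $1,299.39
Social Insurance: 0.59% × $7,310.00 = $43.13
Disability Insurance: 2.3% × $7,310.00 = $168.13
Unemployment Insurance: 6% × $7,310.00 = $438.60
Total: $1,299.39 + $43.13 + $168.13 + $438.60 = $1,949.25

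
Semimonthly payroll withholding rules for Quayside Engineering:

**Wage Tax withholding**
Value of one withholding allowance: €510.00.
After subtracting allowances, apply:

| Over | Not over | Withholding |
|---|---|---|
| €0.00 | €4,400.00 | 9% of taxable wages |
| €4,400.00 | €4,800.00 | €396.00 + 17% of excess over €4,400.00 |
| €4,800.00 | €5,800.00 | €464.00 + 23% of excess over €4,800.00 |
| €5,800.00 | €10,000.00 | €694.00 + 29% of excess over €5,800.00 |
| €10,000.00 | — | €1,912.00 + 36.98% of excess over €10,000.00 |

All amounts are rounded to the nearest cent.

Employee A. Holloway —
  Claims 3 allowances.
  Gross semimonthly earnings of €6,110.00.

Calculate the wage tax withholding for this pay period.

Wage Tax: taxable = €6,110.00 − 3×€510.00 = €4,580.00
  €396.00 + 17% × (€4,580.00 − €4,400.00) = €396.00 + 17% × €180.00 = €426.60

€426.60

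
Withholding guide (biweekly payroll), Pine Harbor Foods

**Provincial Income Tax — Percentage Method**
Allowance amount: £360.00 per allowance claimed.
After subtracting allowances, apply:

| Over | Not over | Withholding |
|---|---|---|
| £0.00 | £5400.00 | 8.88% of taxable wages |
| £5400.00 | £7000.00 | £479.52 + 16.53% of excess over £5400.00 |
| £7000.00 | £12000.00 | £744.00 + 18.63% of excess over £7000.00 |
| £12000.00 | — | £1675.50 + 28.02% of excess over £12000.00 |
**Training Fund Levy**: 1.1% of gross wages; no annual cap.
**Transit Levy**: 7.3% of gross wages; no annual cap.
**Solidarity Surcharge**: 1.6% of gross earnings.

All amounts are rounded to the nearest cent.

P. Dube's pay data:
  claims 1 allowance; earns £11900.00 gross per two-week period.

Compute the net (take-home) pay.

Provincial Income Tax: taxable = £11900.00 − 1×£360.00 = £11540.00
  £744.00 + 18.63% × (£11540.00 − £7000.00) = £744.00 + 18.63% × £4540.00 = £1589.80
Training Fund Levy: 1.1% × £11900.00 = £130.90
Transit Levy: 7.3% × £11900.00 = £868.70
Solidarity Surcharge: 1.6% × £11900.00 = £190.40
Total withheld: £1589.80 + £130.90 + £868.70 + £190.40 = £2779.80
Net pay: £11900.00 − £2779.80 = £9120.20

£9120.20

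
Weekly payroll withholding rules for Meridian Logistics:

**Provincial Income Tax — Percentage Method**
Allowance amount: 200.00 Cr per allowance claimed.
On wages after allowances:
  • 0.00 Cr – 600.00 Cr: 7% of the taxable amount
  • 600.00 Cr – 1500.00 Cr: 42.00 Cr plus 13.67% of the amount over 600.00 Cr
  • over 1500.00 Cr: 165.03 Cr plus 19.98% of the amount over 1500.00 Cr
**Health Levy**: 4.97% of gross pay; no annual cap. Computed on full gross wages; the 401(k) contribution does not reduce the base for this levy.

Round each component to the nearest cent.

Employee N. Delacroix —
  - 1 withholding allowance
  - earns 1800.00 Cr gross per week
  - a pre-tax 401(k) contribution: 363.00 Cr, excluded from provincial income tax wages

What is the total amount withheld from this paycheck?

218.54 Cr

Provincial Income Tax: taxable = 1800.00 Cr − 363.00 Cr − 1×200.00 Cr = 1237.00 Cr
  42.00 Cr + 13.67% × (1237.00 Cr − 600.00 Cr) = 42.00 Cr + 13.67% × 637.00 Cr = 129.08 Cr
Health Levy: 4.97% × 1800.00 Cr = 89.46 Cr
Total: 129.08 Cr + 89.46 Cr = 218.54 Cr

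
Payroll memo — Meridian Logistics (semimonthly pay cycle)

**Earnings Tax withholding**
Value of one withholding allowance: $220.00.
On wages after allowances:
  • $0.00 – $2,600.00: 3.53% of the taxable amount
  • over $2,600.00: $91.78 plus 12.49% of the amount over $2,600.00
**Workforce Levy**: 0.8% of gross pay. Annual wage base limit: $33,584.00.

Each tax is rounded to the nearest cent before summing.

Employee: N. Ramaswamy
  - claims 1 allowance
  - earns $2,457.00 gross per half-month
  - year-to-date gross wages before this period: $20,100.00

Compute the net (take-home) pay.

$2,358.37

Earnings Tax: taxable = $2,457.00 − 1×$220.00 = $2,237.00
  3.53% × $2,237.00 = $78.97
Workforce Levy: 0.8% × $2,457.00 = $19.66
Total withheld: $78.97 + $19.66 = $98.63
Net pay: $2,457.00 − $98.63 = $2,358.37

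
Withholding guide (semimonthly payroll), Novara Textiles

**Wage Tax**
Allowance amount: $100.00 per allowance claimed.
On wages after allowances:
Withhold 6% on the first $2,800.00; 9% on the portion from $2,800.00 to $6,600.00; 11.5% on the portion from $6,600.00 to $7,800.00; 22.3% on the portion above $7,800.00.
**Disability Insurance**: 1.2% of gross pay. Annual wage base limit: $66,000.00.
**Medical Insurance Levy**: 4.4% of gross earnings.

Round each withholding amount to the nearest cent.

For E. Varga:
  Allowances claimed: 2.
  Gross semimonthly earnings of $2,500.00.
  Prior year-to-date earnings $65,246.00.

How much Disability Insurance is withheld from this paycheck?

$9.05

Disability Insurance: cap $66,000.00 − YTD $65,246.00 = $754.00 subject; 1.2% × $754.00 = $9.05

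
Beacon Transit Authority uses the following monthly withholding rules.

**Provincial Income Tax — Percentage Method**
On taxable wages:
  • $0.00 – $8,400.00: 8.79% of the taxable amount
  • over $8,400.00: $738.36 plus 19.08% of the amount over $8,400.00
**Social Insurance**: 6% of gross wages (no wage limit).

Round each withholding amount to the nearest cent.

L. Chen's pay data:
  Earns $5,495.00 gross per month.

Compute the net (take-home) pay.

$4,682.29

Provincial Income Tax: taxable = $5,495.00
  8.79% × $5,495.00 = $483.01
Social Insurance: 6% × $5,495.00 = $329.70
Total withheld: $483.01 + $329.70 = $812.71
Net pay: $5,495.00 − $812.71 = $4,682.29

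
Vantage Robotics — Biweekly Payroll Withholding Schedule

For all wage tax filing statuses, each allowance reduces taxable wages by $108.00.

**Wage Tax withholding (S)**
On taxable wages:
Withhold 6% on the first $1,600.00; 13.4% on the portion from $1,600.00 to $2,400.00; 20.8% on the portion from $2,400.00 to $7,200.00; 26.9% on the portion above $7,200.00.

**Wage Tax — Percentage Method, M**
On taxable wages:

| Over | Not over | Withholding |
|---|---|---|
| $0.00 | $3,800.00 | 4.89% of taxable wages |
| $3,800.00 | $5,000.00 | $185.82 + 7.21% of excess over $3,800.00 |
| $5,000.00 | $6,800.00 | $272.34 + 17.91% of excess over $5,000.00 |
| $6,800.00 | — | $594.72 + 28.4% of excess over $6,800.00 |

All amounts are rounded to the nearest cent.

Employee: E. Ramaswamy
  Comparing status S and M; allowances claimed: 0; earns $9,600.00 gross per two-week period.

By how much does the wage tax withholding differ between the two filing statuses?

Wage Tax (S): taxable = $9,600.00
  $1,201.60 + 26.9% × ($9,600.00 − $7,200.00) = $1,201.60 + 26.9% × $2,400.00 = $1,847.20
Wage Tax (M): taxable = $9,600.00
  $594.72 + 28.4% × ($9,600.00 − $6,800.00) = $594.72 + 28.4% × $2,800.00 = $1,389.92
Difference: |$1,847.20 − $1,389.92| = $457.28 (higher under S)

$457.28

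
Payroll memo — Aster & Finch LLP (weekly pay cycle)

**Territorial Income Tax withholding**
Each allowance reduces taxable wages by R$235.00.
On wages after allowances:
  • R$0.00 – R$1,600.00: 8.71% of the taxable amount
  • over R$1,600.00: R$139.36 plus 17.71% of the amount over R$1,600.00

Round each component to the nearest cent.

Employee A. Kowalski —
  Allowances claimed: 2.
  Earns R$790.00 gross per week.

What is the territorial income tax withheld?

R$27.87

Territorial Income Tax: taxable = R$790.00 − 2×R$235.00 = R$320.00
  8.71% × R$320.00 = R$27.87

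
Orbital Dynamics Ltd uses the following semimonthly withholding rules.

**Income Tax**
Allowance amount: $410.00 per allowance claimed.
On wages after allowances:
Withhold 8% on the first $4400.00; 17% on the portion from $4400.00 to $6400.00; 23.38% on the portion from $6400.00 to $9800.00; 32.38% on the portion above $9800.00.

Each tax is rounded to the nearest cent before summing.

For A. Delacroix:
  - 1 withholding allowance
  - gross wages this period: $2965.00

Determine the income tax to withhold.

Income Tax: taxable = $2965.00 − 1×$410.00 = $2555.00
  8% × $2555.00 = $204.40

$204.40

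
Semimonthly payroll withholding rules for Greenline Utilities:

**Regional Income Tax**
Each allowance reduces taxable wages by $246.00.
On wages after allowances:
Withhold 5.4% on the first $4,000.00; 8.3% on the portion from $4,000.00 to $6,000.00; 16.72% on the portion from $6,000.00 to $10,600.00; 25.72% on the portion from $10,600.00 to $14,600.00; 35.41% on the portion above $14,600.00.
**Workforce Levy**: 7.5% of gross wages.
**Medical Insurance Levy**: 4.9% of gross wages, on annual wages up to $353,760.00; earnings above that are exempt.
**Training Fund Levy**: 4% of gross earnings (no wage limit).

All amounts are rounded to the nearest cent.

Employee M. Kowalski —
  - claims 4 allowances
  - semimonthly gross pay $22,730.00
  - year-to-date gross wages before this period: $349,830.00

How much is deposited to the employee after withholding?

Regional Income Tax: taxable = $22,730.00 − 4×$246.00 = $21,746.00
  $2,179.92 + 35.41% × ($21,746.00 − $14,600.00) = $2,179.92 + 35.41% × $7,146.00 = $4,710.32
Workforce Levy: 7.5% × $22,730.00 = $1,704.75
Medical Insurance Levy: cap $353,760.00 − YTD $349,830.00 = $3,930.00 subject; 4.9% × $3,930.00 = $192.57
Training Fund Levy: 4% × $22,730.00 = $909.20
Total withheld: $4,710.32 + $1,704.75 + $192.57 + $909.20 = $7,516.84
Net pay: $22,730.00 − $7,516.84 = $15,213.16

$15,213.16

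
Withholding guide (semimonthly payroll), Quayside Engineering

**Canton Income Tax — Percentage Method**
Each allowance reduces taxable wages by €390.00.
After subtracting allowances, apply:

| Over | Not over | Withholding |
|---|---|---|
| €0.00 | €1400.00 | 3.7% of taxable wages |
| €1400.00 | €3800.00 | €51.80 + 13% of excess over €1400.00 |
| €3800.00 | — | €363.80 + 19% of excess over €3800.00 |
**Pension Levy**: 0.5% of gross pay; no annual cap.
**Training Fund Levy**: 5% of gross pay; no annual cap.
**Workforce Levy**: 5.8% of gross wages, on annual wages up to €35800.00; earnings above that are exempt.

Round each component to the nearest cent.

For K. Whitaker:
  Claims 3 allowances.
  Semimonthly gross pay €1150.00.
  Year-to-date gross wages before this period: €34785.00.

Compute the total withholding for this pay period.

€122.12

Canton Income Tax: taxable = €1150.00 − 3×€390.00 = €-20.00
  Taxable ≤ 0 → €0.00
Pension Levy: 0.5% × €1150.00 = €5.75
Training Fund Levy: 5% × €1150.00 = €57.50
Workforce Levy: cap €35800.00 − YTD €34785.00 = €1015.00 subject; 5.8% × €1015.00 = €58.87
Total: €0.00 + €5.75 + €57.50 + €58.87 = €122.12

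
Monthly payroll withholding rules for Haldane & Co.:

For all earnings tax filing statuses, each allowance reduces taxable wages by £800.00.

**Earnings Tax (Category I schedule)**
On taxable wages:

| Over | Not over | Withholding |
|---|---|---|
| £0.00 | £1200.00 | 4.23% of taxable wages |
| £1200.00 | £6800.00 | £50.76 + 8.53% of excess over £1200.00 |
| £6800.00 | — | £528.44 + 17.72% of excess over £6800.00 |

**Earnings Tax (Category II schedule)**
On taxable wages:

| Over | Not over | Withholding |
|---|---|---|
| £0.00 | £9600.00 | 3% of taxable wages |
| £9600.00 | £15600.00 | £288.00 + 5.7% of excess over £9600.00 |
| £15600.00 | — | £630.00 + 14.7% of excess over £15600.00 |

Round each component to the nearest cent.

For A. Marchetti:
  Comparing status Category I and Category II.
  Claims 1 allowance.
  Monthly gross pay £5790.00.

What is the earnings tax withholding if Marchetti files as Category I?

Earnings Tax (Category I): taxable = £5790.00 − 1×£800.00 = £4990.00
  £50.76 + 8.53% × (£4990.00 − £1200.00) = £50.76 + 8.53% × £3790.00 = £374.05

£374.05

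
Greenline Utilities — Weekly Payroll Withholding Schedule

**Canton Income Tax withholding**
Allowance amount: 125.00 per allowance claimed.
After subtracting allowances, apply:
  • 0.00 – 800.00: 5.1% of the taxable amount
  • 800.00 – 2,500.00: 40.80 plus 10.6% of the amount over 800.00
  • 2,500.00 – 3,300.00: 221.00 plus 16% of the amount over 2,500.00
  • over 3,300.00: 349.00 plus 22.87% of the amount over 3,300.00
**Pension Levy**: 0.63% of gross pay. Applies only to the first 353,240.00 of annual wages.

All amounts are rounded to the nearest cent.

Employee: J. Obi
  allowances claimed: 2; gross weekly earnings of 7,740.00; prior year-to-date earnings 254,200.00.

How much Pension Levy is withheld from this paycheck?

Pension Levy: 0.63% × 7,740.00 = 48.76

48.76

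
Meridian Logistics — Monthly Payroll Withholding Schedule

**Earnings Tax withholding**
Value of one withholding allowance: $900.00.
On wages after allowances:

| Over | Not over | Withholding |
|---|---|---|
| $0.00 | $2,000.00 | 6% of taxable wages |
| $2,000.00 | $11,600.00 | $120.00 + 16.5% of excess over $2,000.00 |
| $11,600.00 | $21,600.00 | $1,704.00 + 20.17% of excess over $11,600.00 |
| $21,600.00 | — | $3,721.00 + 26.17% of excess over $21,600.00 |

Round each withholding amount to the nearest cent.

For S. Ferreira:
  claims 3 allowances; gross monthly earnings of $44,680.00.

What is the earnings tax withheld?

$9,054.45

Earnings Tax: taxable = $44,680.00 − 3×$900.00 = $41,980.00
  $3,721.00 + 26.17% × ($41,980.00 − $21,600.00) = $3,721.00 + 26.17% × $20,380.00 = $9,054.45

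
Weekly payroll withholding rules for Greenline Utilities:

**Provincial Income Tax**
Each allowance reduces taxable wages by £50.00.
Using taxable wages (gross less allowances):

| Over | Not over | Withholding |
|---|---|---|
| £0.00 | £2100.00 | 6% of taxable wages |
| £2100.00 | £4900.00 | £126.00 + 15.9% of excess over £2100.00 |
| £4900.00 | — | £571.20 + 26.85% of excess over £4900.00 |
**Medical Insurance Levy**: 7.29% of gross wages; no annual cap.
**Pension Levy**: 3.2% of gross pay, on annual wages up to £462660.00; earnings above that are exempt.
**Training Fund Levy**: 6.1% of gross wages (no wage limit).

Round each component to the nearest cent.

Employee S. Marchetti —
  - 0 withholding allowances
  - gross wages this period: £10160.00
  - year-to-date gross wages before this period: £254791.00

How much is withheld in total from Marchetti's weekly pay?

Provincial Income Tax: taxable = £10160.00
  £571.20 + 26.85% × (£10160.00 − £4900.00) = £571.20 + 26.85% × £5260.00 = £1983.51
Medical Insurance Levy: 7.29% × £10160.00 = £740.66
Pension Levy: 3.2% × £10160.00 = £325.12
Training Fund Levy: 6.1% × £10160.00 = £619.76
Total: £1983.51 + £740.66 + £325.12 + £619.76 = £3669.05

£3669.05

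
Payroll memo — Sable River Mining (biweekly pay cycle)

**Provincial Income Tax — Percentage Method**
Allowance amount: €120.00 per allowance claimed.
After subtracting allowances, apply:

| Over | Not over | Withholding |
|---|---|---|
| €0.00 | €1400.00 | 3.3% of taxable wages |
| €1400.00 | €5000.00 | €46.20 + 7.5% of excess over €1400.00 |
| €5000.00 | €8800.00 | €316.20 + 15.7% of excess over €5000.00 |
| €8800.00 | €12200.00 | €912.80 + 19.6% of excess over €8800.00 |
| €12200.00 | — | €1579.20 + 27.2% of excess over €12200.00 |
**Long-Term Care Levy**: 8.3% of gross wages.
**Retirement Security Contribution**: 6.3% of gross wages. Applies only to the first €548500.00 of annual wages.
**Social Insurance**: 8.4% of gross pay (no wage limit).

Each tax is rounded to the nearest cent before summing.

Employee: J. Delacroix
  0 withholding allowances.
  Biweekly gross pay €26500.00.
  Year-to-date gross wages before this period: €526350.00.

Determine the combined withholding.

€11289.75

Provincial Income Tax: taxable = €26500.00
  €1579.20 + 27.2% × (€26500.00 − €12200.00) = €1579.20 + 27.2% × €14300.00 = €5468.80
Long-Term Care Levy: 8.3% × €26500.00 = €2199.50
Retirement Security Contribution: cap €548500.00 − YTD €526350.00 = €22150.00 subject; 6.3% × €22150.00 = €1395.45
Social Insurance: 8.4% × €26500.00 = €2226.00
Total: €5468.80 + €2199.50 + €1395.45 + €2226.00 = €11289.75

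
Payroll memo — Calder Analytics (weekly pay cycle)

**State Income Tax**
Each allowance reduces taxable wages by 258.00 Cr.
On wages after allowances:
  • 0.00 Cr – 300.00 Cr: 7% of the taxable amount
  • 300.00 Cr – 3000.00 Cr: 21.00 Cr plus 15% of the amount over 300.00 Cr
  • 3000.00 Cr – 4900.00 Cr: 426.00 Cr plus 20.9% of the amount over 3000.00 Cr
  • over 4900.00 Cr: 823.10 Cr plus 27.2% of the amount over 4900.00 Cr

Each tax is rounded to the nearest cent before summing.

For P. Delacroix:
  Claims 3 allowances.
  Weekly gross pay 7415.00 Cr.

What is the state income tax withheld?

1296.65 Cr

State Income Tax: taxable = 7415.00 Cr − 3×258.00 Cr = 6641.00 Cr
  823.10 Cr + 27.2% × (6641.00 Cr − 4900.00 Cr) = 823.10 Cr + 27.2% × 1741.00 Cr = 1296.65 Cr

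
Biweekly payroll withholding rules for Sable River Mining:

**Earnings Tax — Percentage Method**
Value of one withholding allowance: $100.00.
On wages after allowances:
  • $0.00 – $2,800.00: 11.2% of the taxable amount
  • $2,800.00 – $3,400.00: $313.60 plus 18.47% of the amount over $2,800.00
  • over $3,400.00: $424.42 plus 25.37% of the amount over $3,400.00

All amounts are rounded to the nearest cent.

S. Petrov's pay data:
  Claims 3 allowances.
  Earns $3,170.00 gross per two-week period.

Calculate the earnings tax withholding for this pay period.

$326.53

Earnings Tax: taxable = $3,170.00 − 3×$100.00 = $2,870.00
  $313.60 + 18.47% × ($2,870.00 − $2,800.00) = $313.60 + 18.47% × $70.00 = $326.53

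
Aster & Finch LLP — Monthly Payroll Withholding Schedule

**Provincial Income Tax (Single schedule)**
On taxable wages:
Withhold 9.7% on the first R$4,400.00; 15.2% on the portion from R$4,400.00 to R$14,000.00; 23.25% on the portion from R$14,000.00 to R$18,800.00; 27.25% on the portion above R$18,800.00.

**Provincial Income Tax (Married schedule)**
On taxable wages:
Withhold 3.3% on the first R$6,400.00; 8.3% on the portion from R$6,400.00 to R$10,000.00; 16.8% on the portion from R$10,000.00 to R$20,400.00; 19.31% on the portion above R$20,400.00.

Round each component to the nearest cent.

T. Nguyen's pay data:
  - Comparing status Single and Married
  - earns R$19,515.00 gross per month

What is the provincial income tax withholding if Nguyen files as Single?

Provincial Income Tax (Single): taxable = R$19,515.00
  R$3,002.00 + 27.25% × (R$19,515.00 − R$18,800.00) = R$3,002.00 + 27.25% × R$715.00 = R$3,196.84

R$3,196.84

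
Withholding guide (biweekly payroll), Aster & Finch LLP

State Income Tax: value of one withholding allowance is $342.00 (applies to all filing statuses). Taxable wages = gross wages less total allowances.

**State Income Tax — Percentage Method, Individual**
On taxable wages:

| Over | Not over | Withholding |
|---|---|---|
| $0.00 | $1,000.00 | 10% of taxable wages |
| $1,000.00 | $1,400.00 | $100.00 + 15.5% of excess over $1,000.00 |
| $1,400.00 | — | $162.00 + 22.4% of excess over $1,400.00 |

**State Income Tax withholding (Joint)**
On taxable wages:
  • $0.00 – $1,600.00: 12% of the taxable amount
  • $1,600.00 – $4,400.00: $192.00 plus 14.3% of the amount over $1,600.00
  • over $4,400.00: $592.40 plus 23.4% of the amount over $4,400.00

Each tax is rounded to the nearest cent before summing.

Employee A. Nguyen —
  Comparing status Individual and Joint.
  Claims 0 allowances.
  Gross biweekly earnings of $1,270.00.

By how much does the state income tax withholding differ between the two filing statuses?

$10.55

State Income Tax (Individual): taxable = $1,270.00
  $100.00 + 15.5% × ($1,270.00 − $1,000.00) = $100.00 + 15.5% × $270.00 = $141.85
State Income Tax (Joint): taxable = $1,270.00
  12% × $1,270.00 = $152.40
Difference: |$141.85 − $152.40| = $10.55 (higher under Joint)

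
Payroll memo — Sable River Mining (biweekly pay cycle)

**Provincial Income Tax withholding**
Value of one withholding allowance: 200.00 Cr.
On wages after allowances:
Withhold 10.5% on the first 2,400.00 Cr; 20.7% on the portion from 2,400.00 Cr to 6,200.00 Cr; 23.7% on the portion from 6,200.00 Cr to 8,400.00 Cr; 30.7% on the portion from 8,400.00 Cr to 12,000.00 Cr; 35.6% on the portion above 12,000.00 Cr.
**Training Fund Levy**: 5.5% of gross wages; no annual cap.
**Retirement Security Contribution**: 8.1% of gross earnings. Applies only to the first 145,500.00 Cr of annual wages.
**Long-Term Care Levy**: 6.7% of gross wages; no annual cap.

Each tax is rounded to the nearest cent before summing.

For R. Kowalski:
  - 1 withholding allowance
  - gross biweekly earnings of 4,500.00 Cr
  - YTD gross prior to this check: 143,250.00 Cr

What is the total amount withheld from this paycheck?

Provincial Income Tax: taxable = 4,500.00 Cr − 1×200.00 Cr = 4,300.00 Cr
  252.00 Cr + 20.7% × (4,300.00 Cr − 2,400.00 Cr) = 252.00 Cr + 20.7% × 1,900.00 Cr = 645.30 Cr
Training Fund Levy: 5.5% × 4,500.00 Cr = 247.50 Cr
Retirement Security Contribution: cap 145,500.00 Cr − YTD 143,250.00 Cr = 2,250.00 Cr subject; 8.1% × 2,250.00 Cr = 182.25 Cr
Long-Term Care Levy: 6.7% × 4,500.00 Cr = 301.50 Cr
Total: 645.30 Cr + 247.50 Cr + 182.25 Cr + 301.50 Cr = 1,376.55 Cr

1,376.55 Cr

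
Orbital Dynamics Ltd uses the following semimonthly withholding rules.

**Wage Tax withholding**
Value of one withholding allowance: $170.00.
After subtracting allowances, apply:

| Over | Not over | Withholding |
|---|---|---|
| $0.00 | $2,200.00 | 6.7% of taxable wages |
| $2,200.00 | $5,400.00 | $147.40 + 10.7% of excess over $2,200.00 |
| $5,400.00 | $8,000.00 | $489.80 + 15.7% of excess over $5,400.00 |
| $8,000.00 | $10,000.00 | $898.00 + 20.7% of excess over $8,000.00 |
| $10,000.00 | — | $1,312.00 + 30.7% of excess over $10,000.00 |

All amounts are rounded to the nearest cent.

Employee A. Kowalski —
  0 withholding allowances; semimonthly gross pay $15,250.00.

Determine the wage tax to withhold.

Wage Tax: taxable = $15,250.00
  $1,312.00 + 30.7% × ($15,250.00 − $10,000.00) = $1,312.00 + 30.7% × $5,250.00 = $2,923.75

$2,923.75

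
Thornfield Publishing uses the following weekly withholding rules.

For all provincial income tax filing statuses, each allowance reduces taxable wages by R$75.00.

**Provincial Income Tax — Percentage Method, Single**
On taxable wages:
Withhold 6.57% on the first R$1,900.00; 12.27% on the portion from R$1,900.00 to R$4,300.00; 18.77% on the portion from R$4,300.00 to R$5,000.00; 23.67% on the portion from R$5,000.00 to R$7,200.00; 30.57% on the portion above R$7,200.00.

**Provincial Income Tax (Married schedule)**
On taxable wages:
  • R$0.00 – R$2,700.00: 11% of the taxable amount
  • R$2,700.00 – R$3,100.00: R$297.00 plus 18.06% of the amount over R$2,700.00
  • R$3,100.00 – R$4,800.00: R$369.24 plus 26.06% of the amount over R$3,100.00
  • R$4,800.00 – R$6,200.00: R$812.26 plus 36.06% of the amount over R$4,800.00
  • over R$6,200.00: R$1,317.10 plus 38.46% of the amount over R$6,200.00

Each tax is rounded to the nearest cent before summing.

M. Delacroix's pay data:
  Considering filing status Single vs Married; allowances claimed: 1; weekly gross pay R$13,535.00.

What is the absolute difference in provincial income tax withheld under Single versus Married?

Provincial Income Tax (Single): taxable = R$13,535.00 − 1×R$75.00 = R$13,460.00
  R$1,071.44 + 30.57% × (R$13,460.00 − R$7,200.00) = R$1,071.44 + 30.57% × R$6,260.00 = R$2,985.12
Provincial Income Tax (Married): taxable = R$13,535.00 − 1×R$75.00 = R$13,460.00
  R$1,317.10 + 38.46% × (R$13,460.00 − R$6,200.00) = R$1,317.10 + 38.46% × R$7,260.00 = R$4,109.30
Difference: |R$2,985.12 − R$4,109.30| = R$1,124.18 (higher under Married)

R$1,124.18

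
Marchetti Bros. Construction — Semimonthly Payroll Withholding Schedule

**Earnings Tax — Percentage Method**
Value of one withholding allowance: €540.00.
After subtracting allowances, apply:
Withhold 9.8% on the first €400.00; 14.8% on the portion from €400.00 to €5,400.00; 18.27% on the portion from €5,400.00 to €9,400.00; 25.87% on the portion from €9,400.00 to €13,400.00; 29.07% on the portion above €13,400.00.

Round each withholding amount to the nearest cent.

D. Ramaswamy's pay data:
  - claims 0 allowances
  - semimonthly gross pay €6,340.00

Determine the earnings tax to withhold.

Earnings Tax: taxable = €6,340.00
  €779.20 + 18.27% × (€6,340.00 − €5,400.00) = €779.20 + 18.27% × €940.00 = €950.94

€950.94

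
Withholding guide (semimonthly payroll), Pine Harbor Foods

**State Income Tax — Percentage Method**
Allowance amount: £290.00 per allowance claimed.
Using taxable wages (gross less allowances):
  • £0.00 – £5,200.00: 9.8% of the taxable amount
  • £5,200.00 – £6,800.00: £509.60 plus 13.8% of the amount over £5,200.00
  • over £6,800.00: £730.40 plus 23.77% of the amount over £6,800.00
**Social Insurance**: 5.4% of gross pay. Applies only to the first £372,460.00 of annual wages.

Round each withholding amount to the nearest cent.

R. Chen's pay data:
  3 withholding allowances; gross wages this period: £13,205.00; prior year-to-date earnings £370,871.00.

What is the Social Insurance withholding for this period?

£85.81

Social Insurance: cap £372,460.00 − YTD £370,871.00 = £1,589.00 subject; 5.4% × £1,589.00 = £85.81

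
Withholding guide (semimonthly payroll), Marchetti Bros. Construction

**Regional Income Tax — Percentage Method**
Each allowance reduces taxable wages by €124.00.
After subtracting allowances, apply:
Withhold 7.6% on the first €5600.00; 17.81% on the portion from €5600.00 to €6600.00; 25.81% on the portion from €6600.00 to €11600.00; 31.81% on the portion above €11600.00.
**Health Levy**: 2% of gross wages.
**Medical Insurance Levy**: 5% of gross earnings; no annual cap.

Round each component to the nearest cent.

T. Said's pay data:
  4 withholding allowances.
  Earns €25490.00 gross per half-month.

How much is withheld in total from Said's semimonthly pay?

Regional Income Tax: taxable = €25490.00 − 4×€124.00 = €24994.00
  €1894.20 + 31.81% × (€24994.00 − €11600.00) = €1894.20 + 31.81% × €13394.00 = €6154.83
Health Levy: 2% × €25490.00 = €509.80
Medical Insurance Levy: 5% × €25490.00 = €1274.50
Total: €6154.83 + €509.80 + €1274.50 = €7939.13

€7939.13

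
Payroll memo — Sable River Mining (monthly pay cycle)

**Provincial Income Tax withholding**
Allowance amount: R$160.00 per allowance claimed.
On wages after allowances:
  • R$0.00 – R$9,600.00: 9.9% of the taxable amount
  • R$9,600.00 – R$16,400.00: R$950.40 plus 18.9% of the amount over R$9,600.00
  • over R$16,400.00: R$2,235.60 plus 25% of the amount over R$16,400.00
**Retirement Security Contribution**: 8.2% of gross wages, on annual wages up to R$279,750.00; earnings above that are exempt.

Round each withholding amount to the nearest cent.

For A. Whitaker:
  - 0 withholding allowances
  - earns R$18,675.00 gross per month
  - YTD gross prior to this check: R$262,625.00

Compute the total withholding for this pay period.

Provincial Income Tax: taxable = R$18,675.00
  R$2,235.60 + 25% × (R$18,675.00 − R$16,400.00) = R$2,235.60 + 25% × R$2,275.00 = R$2,804.35
Retirement Security Contribution: cap R$279,750.00 − YTD R$262,625.00 = R$17,125.00 subject; 8.2% × R$17,125.00 = R$1,404.25
Total: R$2,804.35 + R$1,404.25 = R$4,208.60

R$4,208.60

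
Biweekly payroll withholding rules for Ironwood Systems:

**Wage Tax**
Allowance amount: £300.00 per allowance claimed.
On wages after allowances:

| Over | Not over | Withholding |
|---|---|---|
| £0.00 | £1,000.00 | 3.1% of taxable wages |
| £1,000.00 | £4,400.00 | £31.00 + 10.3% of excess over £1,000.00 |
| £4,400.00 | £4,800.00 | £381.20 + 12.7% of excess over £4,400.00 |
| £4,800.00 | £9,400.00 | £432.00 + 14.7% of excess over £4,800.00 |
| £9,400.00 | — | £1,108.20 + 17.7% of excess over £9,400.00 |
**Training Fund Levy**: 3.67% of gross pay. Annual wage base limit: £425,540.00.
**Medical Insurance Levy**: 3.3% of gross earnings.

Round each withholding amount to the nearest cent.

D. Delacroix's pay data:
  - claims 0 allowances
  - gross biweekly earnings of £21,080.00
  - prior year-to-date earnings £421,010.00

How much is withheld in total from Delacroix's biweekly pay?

Wage Tax: taxable = £21,080.00
  £1,108.20 + 17.7% × (£21,080.00 − £9,400.00) = £1,108.20 + 17.7% × £11,680.00 = £3,175.56
Training Fund Levy: cap £425,540.00 − YTD £421,010.00 = £4,530.00 subject; 3.67% × £4,530.00 = £166.25
Medical Insurance Levy: 3.3% × £21,080.00 = £695.64
Total: £3,175.56 + £166.25 + £695.64 = £4,037.45

£4,037.45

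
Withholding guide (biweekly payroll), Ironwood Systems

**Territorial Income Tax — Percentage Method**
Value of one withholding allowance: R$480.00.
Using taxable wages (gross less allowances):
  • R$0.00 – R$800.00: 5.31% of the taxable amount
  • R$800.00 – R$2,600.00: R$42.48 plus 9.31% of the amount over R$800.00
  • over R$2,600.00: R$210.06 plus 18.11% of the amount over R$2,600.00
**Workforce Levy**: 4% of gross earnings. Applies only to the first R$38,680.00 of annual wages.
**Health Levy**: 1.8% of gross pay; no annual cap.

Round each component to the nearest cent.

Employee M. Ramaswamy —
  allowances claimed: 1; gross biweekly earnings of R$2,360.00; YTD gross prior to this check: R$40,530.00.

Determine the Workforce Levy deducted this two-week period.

R$0.00

Workforce Levy: YTD R$40,530.00 ≥ cap R$38,680.00 → R$0.00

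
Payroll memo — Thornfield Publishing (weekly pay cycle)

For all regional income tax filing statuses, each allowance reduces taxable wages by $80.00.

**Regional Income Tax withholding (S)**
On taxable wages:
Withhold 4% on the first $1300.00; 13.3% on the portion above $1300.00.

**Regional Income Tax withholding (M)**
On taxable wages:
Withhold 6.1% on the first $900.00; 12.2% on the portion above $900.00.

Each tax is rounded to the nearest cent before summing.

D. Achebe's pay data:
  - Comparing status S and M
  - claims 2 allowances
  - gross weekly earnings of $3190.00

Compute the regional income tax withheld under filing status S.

$282.09

Regional Income Tax (S): taxable = $3190.00 − 2×$80.00 = $3030.00
  $52.00 + 13.3% × ($3030.00 − $1300.00) = $52.00 + 13.3% × $1730.00 = $282.09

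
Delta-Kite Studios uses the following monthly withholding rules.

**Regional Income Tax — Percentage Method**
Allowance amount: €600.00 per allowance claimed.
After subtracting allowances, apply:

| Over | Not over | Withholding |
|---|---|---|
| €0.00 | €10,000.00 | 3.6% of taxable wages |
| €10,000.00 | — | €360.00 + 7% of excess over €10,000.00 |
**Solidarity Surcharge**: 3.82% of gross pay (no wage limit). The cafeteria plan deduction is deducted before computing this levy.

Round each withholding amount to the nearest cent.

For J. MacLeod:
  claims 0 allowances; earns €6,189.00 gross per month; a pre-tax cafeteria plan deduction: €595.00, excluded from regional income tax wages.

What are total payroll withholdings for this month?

Regional Income Tax: taxable = €6,189.00 − €595.00 = €5,594.00
  3.6% × €5,594.00 = €201.38
Solidarity Surcharge: 3.82% × €5,594.00 = €213.69
Total: €201.38 + €213.69 = €415.07

€415.07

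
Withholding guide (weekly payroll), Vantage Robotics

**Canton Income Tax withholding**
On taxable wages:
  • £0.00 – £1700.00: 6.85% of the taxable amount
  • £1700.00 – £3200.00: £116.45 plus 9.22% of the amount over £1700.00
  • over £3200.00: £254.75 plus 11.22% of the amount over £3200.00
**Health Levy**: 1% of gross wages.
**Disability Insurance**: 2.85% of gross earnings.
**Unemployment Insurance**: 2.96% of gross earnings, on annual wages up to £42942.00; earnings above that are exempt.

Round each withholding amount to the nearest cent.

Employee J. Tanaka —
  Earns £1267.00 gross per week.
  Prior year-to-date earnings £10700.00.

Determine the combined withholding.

Canton Income Tax: taxable = £1267.00
  6.85% × £1267.00 = £86.79
Health Levy: 1% × £1267.00 = £12.67
Disability Insurance: 2.85% × £1267.00 = £36.11
Unemployment Insurance: 2.96% × £1267.00 = £37.50
Total: £86.79 + £12.67 + £36.11 + £37.50 = £173.07

£173.07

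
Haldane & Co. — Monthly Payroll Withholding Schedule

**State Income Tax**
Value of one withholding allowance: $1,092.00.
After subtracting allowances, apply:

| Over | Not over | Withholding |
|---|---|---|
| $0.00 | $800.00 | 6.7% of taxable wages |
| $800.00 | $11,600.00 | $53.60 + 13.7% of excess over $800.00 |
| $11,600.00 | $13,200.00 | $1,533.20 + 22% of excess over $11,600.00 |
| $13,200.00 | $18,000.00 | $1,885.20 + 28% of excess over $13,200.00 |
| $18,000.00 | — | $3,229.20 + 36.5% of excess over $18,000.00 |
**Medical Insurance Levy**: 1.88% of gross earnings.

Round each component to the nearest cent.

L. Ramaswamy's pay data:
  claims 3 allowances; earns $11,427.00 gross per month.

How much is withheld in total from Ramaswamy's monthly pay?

$1,275.52

State Income Tax: taxable = $11,427.00 − 3×$1,092.00 = $8,151.00
  $53.60 + 13.7% × ($8,151.00 − $800.00) = $53.60 + 13.7% × $7,351.00 = $1,060.69
Medical Insurance Levy: 1.88% × $11,427.00 = $214.83
Total: $1,060.69 + $214.83 = $1,275.52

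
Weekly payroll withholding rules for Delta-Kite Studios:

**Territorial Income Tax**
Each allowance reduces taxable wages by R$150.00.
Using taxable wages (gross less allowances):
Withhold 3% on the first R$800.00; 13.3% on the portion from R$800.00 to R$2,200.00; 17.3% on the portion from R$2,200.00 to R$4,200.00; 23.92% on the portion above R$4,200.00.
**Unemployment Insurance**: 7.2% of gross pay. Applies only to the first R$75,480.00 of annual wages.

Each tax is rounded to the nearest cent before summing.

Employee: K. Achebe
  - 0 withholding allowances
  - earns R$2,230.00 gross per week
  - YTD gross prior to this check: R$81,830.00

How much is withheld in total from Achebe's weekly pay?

R$215.39

Territorial Income Tax: taxable = R$2,230.00
  R$210.20 + 17.3% × (R$2,230.00 − R$2,200.00) = R$210.20 + 17.3% × R$30.00 = R$215.39
Unemployment Insurance: YTD R$81,830.00 ≥ cap R$75,480.00 → R$0.00
Total: R$215.39 + R$0.00 = R$215.39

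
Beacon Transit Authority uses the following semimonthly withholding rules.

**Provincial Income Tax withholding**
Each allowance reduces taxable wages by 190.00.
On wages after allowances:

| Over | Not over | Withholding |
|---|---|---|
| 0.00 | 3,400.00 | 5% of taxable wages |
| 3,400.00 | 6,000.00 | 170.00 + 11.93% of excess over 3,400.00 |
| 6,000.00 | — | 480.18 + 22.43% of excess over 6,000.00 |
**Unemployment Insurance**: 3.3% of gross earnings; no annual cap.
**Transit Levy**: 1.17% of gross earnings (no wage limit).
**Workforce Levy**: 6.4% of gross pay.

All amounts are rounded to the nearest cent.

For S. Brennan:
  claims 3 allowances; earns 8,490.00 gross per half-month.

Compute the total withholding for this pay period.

1,833.70

Provincial Income Tax: taxable = 8,490.00 − 3×190.00 = 7,920.00
  480.18 + 22.43% × (7,920.00 − 6,000.00) = 480.18 + 22.43% × 1,920.00 = 910.84
Unemployment Insurance: 3.3% × 8,490.00 = 280.17
Transit Levy: 1.17% × 8,490.00 = 99.33
Workforce Levy: 6.4% × 8,490.00 = 543.36
Total: 910.84 + 280.17 + 99.33 + 543.36 = 1,833.70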